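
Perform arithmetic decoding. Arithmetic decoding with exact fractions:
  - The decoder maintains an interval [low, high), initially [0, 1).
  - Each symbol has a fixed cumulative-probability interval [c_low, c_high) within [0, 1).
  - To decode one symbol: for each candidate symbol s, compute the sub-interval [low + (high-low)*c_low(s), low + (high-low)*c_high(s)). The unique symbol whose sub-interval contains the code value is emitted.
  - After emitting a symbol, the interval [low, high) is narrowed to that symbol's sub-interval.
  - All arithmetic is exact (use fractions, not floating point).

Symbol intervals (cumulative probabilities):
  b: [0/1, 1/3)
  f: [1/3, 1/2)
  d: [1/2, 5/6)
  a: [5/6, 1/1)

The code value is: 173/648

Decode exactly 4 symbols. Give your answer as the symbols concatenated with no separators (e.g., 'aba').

Step 1: interval [0/1, 1/1), width = 1/1 - 0/1 = 1/1
  'b': [0/1 + 1/1*0/1, 0/1 + 1/1*1/3) = [0/1, 1/3) <- contains code 173/648
  'f': [0/1 + 1/1*1/3, 0/1 + 1/1*1/2) = [1/3, 1/2)
  'd': [0/1 + 1/1*1/2, 0/1 + 1/1*5/6) = [1/2, 5/6)
  'a': [0/1 + 1/1*5/6, 0/1 + 1/1*1/1) = [5/6, 1/1)
  emit 'b', narrow to [0/1, 1/3)
Step 2: interval [0/1, 1/3), width = 1/3 - 0/1 = 1/3
  'b': [0/1 + 1/3*0/1, 0/1 + 1/3*1/3) = [0/1, 1/9)
  'f': [0/1 + 1/3*1/3, 0/1 + 1/3*1/2) = [1/9, 1/6)
  'd': [0/1 + 1/3*1/2, 0/1 + 1/3*5/6) = [1/6, 5/18) <- contains code 173/648
  'a': [0/1 + 1/3*5/6, 0/1 + 1/3*1/1) = [5/18, 1/3)
  emit 'd', narrow to [1/6, 5/18)
Step 3: interval [1/6, 5/18), width = 5/18 - 1/6 = 1/9
  'b': [1/6 + 1/9*0/1, 1/6 + 1/9*1/3) = [1/6, 11/54)
  'f': [1/6 + 1/9*1/3, 1/6 + 1/9*1/2) = [11/54, 2/9)
  'd': [1/6 + 1/9*1/2, 1/6 + 1/9*5/6) = [2/9, 7/27)
  'a': [1/6 + 1/9*5/6, 1/6 + 1/9*1/1) = [7/27, 5/18) <- contains code 173/648
  emit 'a', narrow to [7/27, 5/18)
Step 4: interval [7/27, 5/18), width = 5/18 - 7/27 = 1/54
  'b': [7/27 + 1/54*0/1, 7/27 + 1/54*1/3) = [7/27, 43/162)
  'f': [7/27 + 1/54*1/3, 7/27 + 1/54*1/2) = [43/162, 29/108) <- contains code 173/648
  'd': [7/27 + 1/54*1/2, 7/27 + 1/54*5/6) = [29/108, 89/324)
  'a': [7/27 + 1/54*5/6, 7/27 + 1/54*1/1) = [89/324, 5/18)
  emit 'f', narrow to [43/162, 29/108)

Answer: bdaf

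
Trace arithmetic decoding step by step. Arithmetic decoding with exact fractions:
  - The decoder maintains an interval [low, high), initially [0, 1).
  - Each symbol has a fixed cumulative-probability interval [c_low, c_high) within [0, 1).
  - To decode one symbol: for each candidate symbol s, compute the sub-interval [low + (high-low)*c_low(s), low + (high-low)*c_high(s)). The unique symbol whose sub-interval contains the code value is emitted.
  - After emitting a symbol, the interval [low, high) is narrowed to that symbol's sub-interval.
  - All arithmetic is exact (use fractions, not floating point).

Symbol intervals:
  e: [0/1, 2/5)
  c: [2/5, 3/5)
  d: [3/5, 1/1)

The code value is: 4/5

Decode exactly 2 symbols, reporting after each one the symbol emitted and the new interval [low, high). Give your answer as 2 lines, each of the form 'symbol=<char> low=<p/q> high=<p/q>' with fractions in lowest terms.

Step 1: interval [0/1, 1/1), width = 1/1 - 0/1 = 1/1
  'e': [0/1 + 1/1*0/1, 0/1 + 1/1*2/5) = [0/1, 2/5)
  'c': [0/1 + 1/1*2/5, 0/1 + 1/1*3/5) = [2/5, 3/5)
  'd': [0/1 + 1/1*3/5, 0/1 + 1/1*1/1) = [3/5, 1/1) <- contains code 4/5
  emit 'd', narrow to [3/5, 1/1)
Step 2: interval [3/5, 1/1), width = 1/1 - 3/5 = 2/5
  'e': [3/5 + 2/5*0/1, 3/5 + 2/5*2/5) = [3/5, 19/25)
  'c': [3/5 + 2/5*2/5, 3/5 + 2/5*3/5) = [19/25, 21/25) <- contains code 4/5
  'd': [3/5 + 2/5*3/5, 3/5 + 2/5*1/1) = [21/25, 1/1)
  emit 'c', narrow to [19/25, 21/25)

Answer: symbol=d low=3/5 high=1/1
symbol=c low=19/25 high=21/25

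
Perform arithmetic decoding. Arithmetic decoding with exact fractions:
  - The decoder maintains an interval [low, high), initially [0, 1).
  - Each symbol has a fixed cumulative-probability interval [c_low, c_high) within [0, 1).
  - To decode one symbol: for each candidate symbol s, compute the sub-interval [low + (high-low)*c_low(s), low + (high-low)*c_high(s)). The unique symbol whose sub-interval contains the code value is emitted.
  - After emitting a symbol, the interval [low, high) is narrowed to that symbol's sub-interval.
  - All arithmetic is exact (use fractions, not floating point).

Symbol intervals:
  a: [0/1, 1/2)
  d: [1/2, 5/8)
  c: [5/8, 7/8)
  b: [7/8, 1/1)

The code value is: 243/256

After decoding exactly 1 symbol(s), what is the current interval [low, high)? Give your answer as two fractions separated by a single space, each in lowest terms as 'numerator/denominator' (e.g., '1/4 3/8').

Answer: 7/8 1/1

Derivation:
Step 1: interval [0/1, 1/1), width = 1/1 - 0/1 = 1/1
  'a': [0/1 + 1/1*0/1, 0/1 + 1/1*1/2) = [0/1, 1/2)
  'd': [0/1 + 1/1*1/2, 0/1 + 1/1*5/8) = [1/2, 5/8)
  'c': [0/1 + 1/1*5/8, 0/1 + 1/1*7/8) = [5/8, 7/8)
  'b': [0/1 + 1/1*7/8, 0/1 + 1/1*1/1) = [7/8, 1/1) <- contains code 243/256
  emit 'b', narrow to [7/8, 1/1)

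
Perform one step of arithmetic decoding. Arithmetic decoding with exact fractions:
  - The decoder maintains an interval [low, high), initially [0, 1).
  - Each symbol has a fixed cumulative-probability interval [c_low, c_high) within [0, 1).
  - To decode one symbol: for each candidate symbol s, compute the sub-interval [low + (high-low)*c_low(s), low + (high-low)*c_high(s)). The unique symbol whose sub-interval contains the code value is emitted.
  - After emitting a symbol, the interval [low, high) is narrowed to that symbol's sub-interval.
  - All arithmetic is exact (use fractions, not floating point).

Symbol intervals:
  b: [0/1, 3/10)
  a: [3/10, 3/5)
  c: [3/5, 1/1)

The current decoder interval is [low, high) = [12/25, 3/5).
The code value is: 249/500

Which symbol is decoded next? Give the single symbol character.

Interval width = high − low = 3/5 − 12/25 = 3/25
Scaled code = (code − low) / width = (249/500 − 12/25) / 3/25 = 3/20
  b: [0/1, 3/10) ← scaled code falls here ✓
  a: [3/10, 3/5) 
  c: [3/5, 1/1) 

Answer: b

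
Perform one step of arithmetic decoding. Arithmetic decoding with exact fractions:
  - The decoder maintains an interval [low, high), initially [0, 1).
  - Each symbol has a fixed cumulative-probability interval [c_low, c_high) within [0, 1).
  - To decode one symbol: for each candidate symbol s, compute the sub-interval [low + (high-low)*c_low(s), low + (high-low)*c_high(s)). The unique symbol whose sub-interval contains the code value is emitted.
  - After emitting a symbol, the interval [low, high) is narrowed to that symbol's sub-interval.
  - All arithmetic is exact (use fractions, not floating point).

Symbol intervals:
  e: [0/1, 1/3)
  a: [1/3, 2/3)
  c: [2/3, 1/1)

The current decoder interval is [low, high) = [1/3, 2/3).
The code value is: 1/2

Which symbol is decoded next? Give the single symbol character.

Interval width = high − low = 2/3 − 1/3 = 1/3
Scaled code = (code − low) / width = (1/2 − 1/3) / 1/3 = 1/2
  e: [0/1, 1/3) 
  a: [1/3, 2/3) ← scaled code falls here ✓
  c: [2/3, 1/1) 

Answer: a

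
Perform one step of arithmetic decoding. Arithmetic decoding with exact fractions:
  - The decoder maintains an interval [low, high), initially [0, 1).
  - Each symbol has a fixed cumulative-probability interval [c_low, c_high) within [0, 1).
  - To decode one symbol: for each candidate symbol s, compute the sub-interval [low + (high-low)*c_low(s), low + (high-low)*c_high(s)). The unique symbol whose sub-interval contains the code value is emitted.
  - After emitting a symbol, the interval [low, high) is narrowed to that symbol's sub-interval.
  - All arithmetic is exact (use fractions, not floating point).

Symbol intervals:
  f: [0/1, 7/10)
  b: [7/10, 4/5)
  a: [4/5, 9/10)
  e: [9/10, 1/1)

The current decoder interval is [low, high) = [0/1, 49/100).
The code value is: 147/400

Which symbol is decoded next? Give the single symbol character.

Answer: b

Derivation:
Interval width = high − low = 49/100 − 0/1 = 49/100
Scaled code = (code − low) / width = (147/400 − 0/1) / 49/100 = 3/4
  f: [0/1, 7/10) 
  b: [7/10, 4/5) ← scaled code falls here ✓
  a: [4/5, 9/10) 
  e: [9/10, 1/1) 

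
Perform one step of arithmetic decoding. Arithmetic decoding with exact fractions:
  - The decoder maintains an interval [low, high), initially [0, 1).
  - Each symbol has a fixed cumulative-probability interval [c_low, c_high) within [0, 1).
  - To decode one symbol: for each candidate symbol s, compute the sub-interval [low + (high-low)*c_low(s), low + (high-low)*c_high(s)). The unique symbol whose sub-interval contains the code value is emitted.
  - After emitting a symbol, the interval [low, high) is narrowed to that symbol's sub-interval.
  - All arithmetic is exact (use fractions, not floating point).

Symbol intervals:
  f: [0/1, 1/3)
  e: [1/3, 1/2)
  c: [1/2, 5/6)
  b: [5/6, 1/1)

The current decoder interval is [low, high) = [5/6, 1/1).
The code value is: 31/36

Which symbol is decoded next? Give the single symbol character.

Answer: f

Derivation:
Interval width = high − low = 1/1 − 5/6 = 1/6
Scaled code = (code − low) / width = (31/36 − 5/6) / 1/6 = 1/6
  f: [0/1, 1/3) ← scaled code falls here ✓
  e: [1/3, 1/2) 
  c: [1/2, 5/6) 
  b: [5/6, 1/1) 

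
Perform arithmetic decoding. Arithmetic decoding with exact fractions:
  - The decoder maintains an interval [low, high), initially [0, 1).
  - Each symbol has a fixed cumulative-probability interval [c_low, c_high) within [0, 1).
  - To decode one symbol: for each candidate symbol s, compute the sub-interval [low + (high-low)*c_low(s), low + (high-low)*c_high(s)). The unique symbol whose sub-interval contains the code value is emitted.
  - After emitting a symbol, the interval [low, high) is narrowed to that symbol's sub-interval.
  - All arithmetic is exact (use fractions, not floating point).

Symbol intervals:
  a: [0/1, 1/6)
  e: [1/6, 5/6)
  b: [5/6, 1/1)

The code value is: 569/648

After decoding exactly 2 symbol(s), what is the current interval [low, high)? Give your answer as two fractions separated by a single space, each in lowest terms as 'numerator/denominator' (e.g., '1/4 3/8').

Step 1: interval [0/1, 1/1), width = 1/1 - 0/1 = 1/1
  'a': [0/1 + 1/1*0/1, 0/1 + 1/1*1/6) = [0/1, 1/6)
  'e': [0/1 + 1/1*1/6, 0/1 + 1/1*5/6) = [1/6, 5/6)
  'b': [0/1 + 1/1*5/6, 0/1 + 1/1*1/1) = [5/6, 1/1) <- contains code 569/648
  emit 'b', narrow to [5/6, 1/1)
Step 2: interval [5/6, 1/1), width = 1/1 - 5/6 = 1/6
  'a': [5/6 + 1/6*0/1, 5/6 + 1/6*1/6) = [5/6, 31/36)
  'e': [5/6 + 1/6*1/6, 5/6 + 1/6*5/6) = [31/36, 35/36) <- contains code 569/648
  'b': [5/6 + 1/6*5/6, 5/6 + 1/6*1/1) = [35/36, 1/1)
  emit 'e', narrow to [31/36, 35/36)

Answer: 31/36 35/36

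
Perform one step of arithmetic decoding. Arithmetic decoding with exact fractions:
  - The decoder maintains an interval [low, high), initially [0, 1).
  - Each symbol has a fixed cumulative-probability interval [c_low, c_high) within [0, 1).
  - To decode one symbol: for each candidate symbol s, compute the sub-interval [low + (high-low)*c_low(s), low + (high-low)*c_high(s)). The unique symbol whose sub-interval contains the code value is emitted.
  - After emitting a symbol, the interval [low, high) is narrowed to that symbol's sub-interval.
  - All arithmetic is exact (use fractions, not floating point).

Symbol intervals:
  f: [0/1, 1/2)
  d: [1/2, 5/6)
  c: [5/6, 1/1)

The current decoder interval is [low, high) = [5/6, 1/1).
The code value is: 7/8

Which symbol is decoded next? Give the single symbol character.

Answer: f

Derivation:
Interval width = high − low = 1/1 − 5/6 = 1/6
Scaled code = (code − low) / width = (7/8 − 5/6) / 1/6 = 1/4
  f: [0/1, 1/2) ← scaled code falls here ✓
  d: [1/2, 5/6) 
  c: [5/6, 1/1) 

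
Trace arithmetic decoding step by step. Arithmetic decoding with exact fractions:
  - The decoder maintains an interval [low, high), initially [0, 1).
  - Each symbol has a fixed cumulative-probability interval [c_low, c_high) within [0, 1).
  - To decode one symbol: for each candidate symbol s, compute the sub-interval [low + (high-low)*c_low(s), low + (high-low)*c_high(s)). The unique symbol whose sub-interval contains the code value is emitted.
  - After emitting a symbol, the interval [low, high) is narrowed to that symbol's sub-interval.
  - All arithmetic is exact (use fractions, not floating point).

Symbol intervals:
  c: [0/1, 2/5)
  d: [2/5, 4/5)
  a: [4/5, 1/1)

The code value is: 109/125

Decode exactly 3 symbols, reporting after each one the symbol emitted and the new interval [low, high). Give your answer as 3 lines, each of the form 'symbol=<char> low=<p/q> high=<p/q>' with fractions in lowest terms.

Step 1: interval [0/1, 1/1), width = 1/1 - 0/1 = 1/1
  'c': [0/1 + 1/1*0/1, 0/1 + 1/1*2/5) = [0/1, 2/5)
  'd': [0/1 + 1/1*2/5, 0/1 + 1/1*4/5) = [2/5, 4/5)
  'a': [0/1 + 1/1*4/5, 0/1 + 1/1*1/1) = [4/5, 1/1) <- contains code 109/125
  emit 'a', narrow to [4/5, 1/1)
Step 2: interval [4/5, 1/1), width = 1/1 - 4/5 = 1/5
  'c': [4/5 + 1/5*0/1, 4/5 + 1/5*2/5) = [4/5, 22/25) <- contains code 109/125
  'd': [4/5 + 1/5*2/5, 4/5 + 1/5*4/5) = [22/25, 24/25)
  'a': [4/5 + 1/5*4/5, 4/5 + 1/5*1/1) = [24/25, 1/1)
  emit 'c', narrow to [4/5, 22/25)
Step 3: interval [4/5, 22/25), width = 22/25 - 4/5 = 2/25
  'c': [4/5 + 2/25*0/1, 4/5 + 2/25*2/5) = [4/5, 104/125)
  'd': [4/5 + 2/25*2/5, 4/5 + 2/25*4/5) = [104/125, 108/125)
  'a': [4/5 + 2/25*4/5, 4/5 + 2/25*1/1) = [108/125, 22/25) <- contains code 109/125
  emit 'a', narrow to [108/125, 22/25)

Answer: symbol=a low=4/5 high=1/1
symbol=c low=4/5 high=22/25
symbol=a low=108/125 high=22/25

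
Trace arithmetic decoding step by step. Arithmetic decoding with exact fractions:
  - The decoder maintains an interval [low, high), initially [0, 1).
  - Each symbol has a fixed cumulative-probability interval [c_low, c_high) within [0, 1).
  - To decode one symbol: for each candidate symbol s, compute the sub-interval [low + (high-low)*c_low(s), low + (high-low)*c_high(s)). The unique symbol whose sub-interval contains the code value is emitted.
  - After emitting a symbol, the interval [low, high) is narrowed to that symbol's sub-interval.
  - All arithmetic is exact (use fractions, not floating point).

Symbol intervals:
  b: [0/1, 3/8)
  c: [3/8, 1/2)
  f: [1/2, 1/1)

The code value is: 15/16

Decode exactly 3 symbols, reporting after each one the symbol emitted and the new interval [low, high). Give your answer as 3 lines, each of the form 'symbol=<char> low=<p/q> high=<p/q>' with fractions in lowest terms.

Step 1: interval [0/1, 1/1), width = 1/1 - 0/1 = 1/1
  'b': [0/1 + 1/1*0/1, 0/1 + 1/1*3/8) = [0/1, 3/8)
  'c': [0/1 + 1/1*3/8, 0/1 + 1/1*1/2) = [3/8, 1/2)
  'f': [0/1 + 1/1*1/2, 0/1 + 1/1*1/1) = [1/2, 1/1) <- contains code 15/16
  emit 'f', narrow to [1/2, 1/1)
Step 2: interval [1/2, 1/1), width = 1/1 - 1/2 = 1/2
  'b': [1/2 + 1/2*0/1, 1/2 + 1/2*3/8) = [1/2, 11/16)
  'c': [1/2 + 1/2*3/8, 1/2 + 1/2*1/2) = [11/16, 3/4)
  'f': [1/2 + 1/2*1/2, 1/2 + 1/2*1/1) = [3/4, 1/1) <- contains code 15/16
  emit 'f', narrow to [3/4, 1/1)
Step 3: interval [3/4, 1/1), width = 1/1 - 3/4 = 1/4
  'b': [3/4 + 1/4*0/1, 3/4 + 1/4*3/8) = [3/4, 27/32)
  'c': [3/4 + 1/4*3/8, 3/4 + 1/4*1/2) = [27/32, 7/8)
  'f': [3/4 + 1/4*1/2, 3/4 + 1/4*1/1) = [7/8, 1/1) <- contains code 15/16
  emit 'f', narrow to [7/8, 1/1)

Answer: symbol=f low=1/2 high=1/1
symbol=f low=3/4 high=1/1
symbol=f low=7/8 high=1/1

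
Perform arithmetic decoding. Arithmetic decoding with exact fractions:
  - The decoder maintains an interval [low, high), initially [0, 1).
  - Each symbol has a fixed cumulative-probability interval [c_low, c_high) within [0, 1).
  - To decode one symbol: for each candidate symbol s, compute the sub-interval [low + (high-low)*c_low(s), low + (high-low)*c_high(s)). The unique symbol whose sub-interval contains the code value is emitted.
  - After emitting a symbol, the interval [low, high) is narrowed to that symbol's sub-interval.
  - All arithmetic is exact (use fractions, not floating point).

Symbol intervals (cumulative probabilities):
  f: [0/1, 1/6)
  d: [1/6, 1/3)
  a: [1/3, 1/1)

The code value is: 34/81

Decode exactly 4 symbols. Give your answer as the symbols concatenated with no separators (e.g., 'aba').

Answer: afaa

Derivation:
Step 1: interval [0/1, 1/1), width = 1/1 - 0/1 = 1/1
  'f': [0/1 + 1/1*0/1, 0/1 + 1/1*1/6) = [0/1, 1/6)
  'd': [0/1 + 1/1*1/6, 0/1 + 1/1*1/3) = [1/6, 1/3)
  'a': [0/1 + 1/1*1/3, 0/1 + 1/1*1/1) = [1/3, 1/1) <- contains code 34/81
  emit 'a', narrow to [1/3, 1/1)
Step 2: interval [1/3, 1/1), width = 1/1 - 1/3 = 2/3
  'f': [1/3 + 2/3*0/1, 1/3 + 2/3*1/6) = [1/3, 4/9) <- contains code 34/81
  'd': [1/3 + 2/3*1/6, 1/3 + 2/3*1/3) = [4/9, 5/9)
  'a': [1/3 + 2/3*1/3, 1/3 + 2/3*1/1) = [5/9, 1/1)
  emit 'f', narrow to [1/3, 4/9)
Step 3: interval [1/3, 4/9), width = 4/9 - 1/3 = 1/9
  'f': [1/3 + 1/9*0/1, 1/3 + 1/9*1/6) = [1/3, 19/54)
  'd': [1/3 + 1/9*1/6, 1/3 + 1/9*1/3) = [19/54, 10/27)
  'a': [1/3 + 1/9*1/3, 1/3 + 1/9*1/1) = [10/27, 4/9) <- contains code 34/81
  emit 'a', narrow to [10/27, 4/9)
Step 4: interval [10/27, 4/9), width = 4/9 - 10/27 = 2/27
  'f': [10/27 + 2/27*0/1, 10/27 + 2/27*1/6) = [10/27, 31/81)
  'd': [10/27 + 2/27*1/6, 10/27 + 2/27*1/3) = [31/81, 32/81)
  'a': [10/27 + 2/27*1/3, 10/27 + 2/27*1/1) = [32/81, 4/9) <- contains code 34/81
  emit 'a', narrow to [32/81, 4/9)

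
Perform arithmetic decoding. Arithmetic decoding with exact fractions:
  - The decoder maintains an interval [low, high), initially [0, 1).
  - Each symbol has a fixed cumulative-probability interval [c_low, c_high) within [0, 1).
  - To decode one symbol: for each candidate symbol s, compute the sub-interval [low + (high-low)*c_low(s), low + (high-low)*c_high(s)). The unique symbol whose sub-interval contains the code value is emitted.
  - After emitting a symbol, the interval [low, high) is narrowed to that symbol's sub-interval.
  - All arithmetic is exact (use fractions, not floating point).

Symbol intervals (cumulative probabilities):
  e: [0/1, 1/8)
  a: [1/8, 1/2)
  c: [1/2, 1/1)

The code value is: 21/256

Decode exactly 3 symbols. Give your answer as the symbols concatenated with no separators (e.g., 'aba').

Answer: eca

Derivation:
Step 1: interval [0/1, 1/1), width = 1/1 - 0/1 = 1/1
  'e': [0/1 + 1/1*0/1, 0/1 + 1/1*1/8) = [0/1, 1/8) <- contains code 21/256
  'a': [0/1 + 1/1*1/8, 0/1 + 1/1*1/2) = [1/8, 1/2)
  'c': [0/1 + 1/1*1/2, 0/1 + 1/1*1/1) = [1/2, 1/1)
  emit 'e', narrow to [0/1, 1/8)
Step 2: interval [0/1, 1/8), width = 1/8 - 0/1 = 1/8
  'e': [0/1 + 1/8*0/1, 0/1 + 1/8*1/8) = [0/1, 1/64)
  'a': [0/1 + 1/8*1/8, 0/1 + 1/8*1/2) = [1/64, 1/16)
  'c': [0/1 + 1/8*1/2, 0/1 + 1/8*1/1) = [1/16, 1/8) <- contains code 21/256
  emit 'c', narrow to [1/16, 1/8)
Step 3: interval [1/16, 1/8), width = 1/8 - 1/16 = 1/16
  'e': [1/16 + 1/16*0/1, 1/16 + 1/16*1/8) = [1/16, 9/128)
  'a': [1/16 + 1/16*1/8, 1/16 + 1/16*1/2) = [9/128, 3/32) <- contains code 21/256
  'c': [1/16 + 1/16*1/2, 1/16 + 1/16*1/1) = [3/32, 1/8)
  emit 'a', narrow to [9/128, 3/32)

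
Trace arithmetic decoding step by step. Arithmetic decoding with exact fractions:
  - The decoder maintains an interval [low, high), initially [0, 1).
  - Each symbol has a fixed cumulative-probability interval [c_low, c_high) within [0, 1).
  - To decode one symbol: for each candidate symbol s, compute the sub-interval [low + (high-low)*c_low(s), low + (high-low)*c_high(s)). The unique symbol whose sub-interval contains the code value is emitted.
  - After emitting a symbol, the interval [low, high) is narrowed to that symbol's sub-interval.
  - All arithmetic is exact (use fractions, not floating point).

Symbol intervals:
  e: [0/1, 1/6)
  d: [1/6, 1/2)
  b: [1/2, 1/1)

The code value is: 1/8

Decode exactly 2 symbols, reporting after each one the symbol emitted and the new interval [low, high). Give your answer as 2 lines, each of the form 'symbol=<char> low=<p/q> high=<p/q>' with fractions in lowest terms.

Step 1: interval [0/1, 1/1), width = 1/1 - 0/1 = 1/1
  'e': [0/1 + 1/1*0/1, 0/1 + 1/1*1/6) = [0/1, 1/6) <- contains code 1/8
  'd': [0/1 + 1/1*1/6, 0/1 + 1/1*1/2) = [1/6, 1/2)
  'b': [0/1 + 1/1*1/2, 0/1 + 1/1*1/1) = [1/2, 1/1)
  emit 'e', narrow to [0/1, 1/6)
Step 2: interval [0/1, 1/6), width = 1/6 - 0/1 = 1/6
  'e': [0/1 + 1/6*0/1, 0/1 + 1/6*1/6) = [0/1, 1/36)
  'd': [0/1 + 1/6*1/6, 0/1 + 1/6*1/2) = [1/36, 1/12)
  'b': [0/1 + 1/6*1/2, 0/1 + 1/6*1/1) = [1/12, 1/6) <- contains code 1/8
  emit 'b', narrow to [1/12, 1/6)

Answer: symbol=e low=0/1 high=1/6
symbol=b low=1/12 high=1/6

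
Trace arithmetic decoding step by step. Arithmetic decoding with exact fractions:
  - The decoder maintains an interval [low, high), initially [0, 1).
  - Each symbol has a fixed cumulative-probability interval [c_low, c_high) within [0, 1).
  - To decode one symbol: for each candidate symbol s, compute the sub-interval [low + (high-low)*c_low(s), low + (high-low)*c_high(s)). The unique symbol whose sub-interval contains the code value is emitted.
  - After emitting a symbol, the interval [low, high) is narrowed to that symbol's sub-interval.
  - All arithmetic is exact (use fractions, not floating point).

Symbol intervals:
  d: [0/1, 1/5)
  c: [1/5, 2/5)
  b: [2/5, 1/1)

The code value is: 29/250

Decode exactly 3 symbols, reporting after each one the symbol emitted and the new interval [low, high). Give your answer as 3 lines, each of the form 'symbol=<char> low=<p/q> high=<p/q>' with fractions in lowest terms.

Answer: symbol=d low=0/1 high=1/5
symbol=b low=2/25 high=1/5
symbol=c low=13/125 high=16/125

Derivation:
Step 1: interval [0/1, 1/1), width = 1/1 - 0/1 = 1/1
  'd': [0/1 + 1/1*0/1, 0/1 + 1/1*1/5) = [0/1, 1/5) <- contains code 29/250
  'c': [0/1 + 1/1*1/5, 0/1 + 1/1*2/5) = [1/5, 2/5)
  'b': [0/1 + 1/1*2/5, 0/1 + 1/1*1/1) = [2/5, 1/1)
  emit 'd', narrow to [0/1, 1/5)
Step 2: interval [0/1, 1/5), width = 1/5 - 0/1 = 1/5
  'd': [0/1 + 1/5*0/1, 0/1 + 1/5*1/5) = [0/1, 1/25)
  'c': [0/1 + 1/5*1/5, 0/1 + 1/5*2/5) = [1/25, 2/25)
  'b': [0/1 + 1/5*2/5, 0/1 + 1/5*1/1) = [2/25, 1/5) <- contains code 29/250
  emit 'b', narrow to [2/25, 1/5)
Step 3: interval [2/25, 1/5), width = 1/5 - 2/25 = 3/25
  'd': [2/25 + 3/25*0/1, 2/25 + 3/25*1/5) = [2/25, 13/125)
  'c': [2/25 + 3/25*1/5, 2/25 + 3/25*2/5) = [13/125, 16/125) <- contains code 29/250
  'b': [2/25 + 3/25*2/5, 2/25 + 3/25*1/1) = [16/125, 1/5)
  emit 'c', narrow to [13/125, 16/125)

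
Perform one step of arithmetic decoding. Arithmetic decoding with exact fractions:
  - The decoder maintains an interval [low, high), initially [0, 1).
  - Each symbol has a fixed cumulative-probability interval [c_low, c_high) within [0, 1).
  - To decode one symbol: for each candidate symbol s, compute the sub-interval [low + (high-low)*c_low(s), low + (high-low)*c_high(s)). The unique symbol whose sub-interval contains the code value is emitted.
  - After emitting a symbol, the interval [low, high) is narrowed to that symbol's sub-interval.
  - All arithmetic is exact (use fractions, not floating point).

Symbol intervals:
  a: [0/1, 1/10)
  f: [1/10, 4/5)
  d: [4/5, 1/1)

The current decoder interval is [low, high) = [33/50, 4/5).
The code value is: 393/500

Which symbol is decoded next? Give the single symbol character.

Interval width = high − low = 4/5 − 33/50 = 7/50
Scaled code = (code − low) / width = (393/500 − 33/50) / 7/50 = 9/10
  a: [0/1, 1/10) 
  f: [1/10, 4/5) 
  d: [4/5, 1/1) ← scaled code falls here ✓

Answer: d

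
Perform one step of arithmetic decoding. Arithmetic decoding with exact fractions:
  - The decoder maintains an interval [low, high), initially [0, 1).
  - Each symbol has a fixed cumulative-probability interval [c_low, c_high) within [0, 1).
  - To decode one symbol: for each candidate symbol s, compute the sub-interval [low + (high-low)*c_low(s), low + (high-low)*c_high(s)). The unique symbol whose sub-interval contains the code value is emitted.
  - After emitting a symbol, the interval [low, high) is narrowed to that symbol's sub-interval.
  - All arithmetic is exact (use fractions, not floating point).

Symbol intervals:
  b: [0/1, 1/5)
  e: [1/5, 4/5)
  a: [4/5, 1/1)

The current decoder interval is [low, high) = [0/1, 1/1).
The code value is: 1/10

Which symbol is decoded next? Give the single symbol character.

Interval width = high − low = 1/1 − 0/1 = 1/1
Scaled code = (code − low) / width = (1/10 − 0/1) / 1/1 = 1/10
  b: [0/1, 1/5) ← scaled code falls here ✓
  e: [1/5, 4/5) 
  a: [4/5, 1/1) 

Answer: b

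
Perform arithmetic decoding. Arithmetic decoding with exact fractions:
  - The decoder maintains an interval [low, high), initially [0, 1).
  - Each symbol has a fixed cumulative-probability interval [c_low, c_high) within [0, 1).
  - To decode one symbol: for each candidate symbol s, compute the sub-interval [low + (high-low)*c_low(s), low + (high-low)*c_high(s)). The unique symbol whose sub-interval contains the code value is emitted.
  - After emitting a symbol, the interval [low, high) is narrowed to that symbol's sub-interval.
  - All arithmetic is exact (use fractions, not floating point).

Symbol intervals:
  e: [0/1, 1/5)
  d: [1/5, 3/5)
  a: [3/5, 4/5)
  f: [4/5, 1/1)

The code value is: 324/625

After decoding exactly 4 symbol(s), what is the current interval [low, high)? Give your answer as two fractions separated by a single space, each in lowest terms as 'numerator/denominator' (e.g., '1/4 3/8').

Answer: 323/625 13/25

Derivation:
Step 1: interval [0/1, 1/1), width = 1/1 - 0/1 = 1/1
  'e': [0/1 + 1/1*0/1, 0/1 + 1/1*1/5) = [0/1, 1/5)
  'd': [0/1 + 1/1*1/5, 0/1 + 1/1*3/5) = [1/5, 3/5) <- contains code 324/625
  'a': [0/1 + 1/1*3/5, 0/1 + 1/1*4/5) = [3/5, 4/5)
  'f': [0/1 + 1/1*4/5, 0/1 + 1/1*1/1) = [4/5, 1/1)
  emit 'd', narrow to [1/5, 3/5)
Step 2: interval [1/5, 3/5), width = 3/5 - 1/5 = 2/5
  'e': [1/5 + 2/5*0/1, 1/5 + 2/5*1/5) = [1/5, 7/25)
  'd': [1/5 + 2/5*1/5, 1/5 + 2/5*3/5) = [7/25, 11/25)
  'a': [1/5 + 2/5*3/5, 1/5 + 2/5*4/5) = [11/25, 13/25) <- contains code 324/625
  'f': [1/5 + 2/5*4/5, 1/5 + 2/5*1/1) = [13/25, 3/5)
  emit 'a', narrow to [11/25, 13/25)
Step 3: interval [11/25, 13/25), width = 13/25 - 11/25 = 2/25
  'e': [11/25 + 2/25*0/1, 11/25 + 2/25*1/5) = [11/25, 57/125)
  'd': [11/25 + 2/25*1/5, 11/25 + 2/25*3/5) = [57/125, 61/125)
  'a': [11/25 + 2/25*3/5, 11/25 + 2/25*4/5) = [61/125, 63/125)
  'f': [11/25 + 2/25*4/5, 11/25 + 2/25*1/1) = [63/125, 13/25) <- contains code 324/625
  emit 'f', narrow to [63/125, 13/25)
Step 4: interval [63/125, 13/25), width = 13/25 - 63/125 = 2/125
  'e': [63/125 + 2/125*0/1, 63/125 + 2/125*1/5) = [63/125, 317/625)
  'd': [63/125 + 2/125*1/5, 63/125 + 2/125*3/5) = [317/625, 321/625)
  'a': [63/125 + 2/125*3/5, 63/125 + 2/125*4/5) = [321/625, 323/625)
  'f': [63/125 + 2/125*4/5, 63/125 + 2/125*1/1) = [323/625, 13/25) <- contains code 324/625
  emit 'f', narrow to [323/625, 13/25)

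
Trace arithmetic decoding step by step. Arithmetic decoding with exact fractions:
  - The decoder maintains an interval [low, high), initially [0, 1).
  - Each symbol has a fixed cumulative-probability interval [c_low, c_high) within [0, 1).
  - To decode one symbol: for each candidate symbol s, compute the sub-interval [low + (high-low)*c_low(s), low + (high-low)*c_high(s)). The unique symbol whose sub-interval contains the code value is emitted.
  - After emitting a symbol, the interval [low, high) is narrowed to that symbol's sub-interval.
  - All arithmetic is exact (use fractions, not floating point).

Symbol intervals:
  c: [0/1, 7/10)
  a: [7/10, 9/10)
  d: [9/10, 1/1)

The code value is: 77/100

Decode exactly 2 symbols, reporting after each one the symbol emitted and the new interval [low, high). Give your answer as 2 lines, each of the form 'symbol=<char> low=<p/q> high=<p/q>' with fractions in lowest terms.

Answer: symbol=a low=7/10 high=9/10
symbol=c low=7/10 high=21/25

Derivation:
Step 1: interval [0/1, 1/1), width = 1/1 - 0/1 = 1/1
  'c': [0/1 + 1/1*0/1, 0/1 + 1/1*7/10) = [0/1, 7/10)
  'a': [0/1 + 1/1*7/10, 0/1 + 1/1*9/10) = [7/10, 9/10) <- contains code 77/100
  'd': [0/1 + 1/1*9/10, 0/1 + 1/1*1/1) = [9/10, 1/1)
  emit 'a', narrow to [7/10, 9/10)
Step 2: interval [7/10, 9/10), width = 9/10 - 7/10 = 1/5
  'c': [7/10 + 1/5*0/1, 7/10 + 1/5*7/10) = [7/10, 21/25) <- contains code 77/100
  'a': [7/10 + 1/5*7/10, 7/10 + 1/5*9/10) = [21/25, 22/25)
  'd': [7/10 + 1/5*9/10, 7/10 + 1/5*1/1) = [22/25, 9/10)
  emit 'c', narrow to [7/10, 21/25)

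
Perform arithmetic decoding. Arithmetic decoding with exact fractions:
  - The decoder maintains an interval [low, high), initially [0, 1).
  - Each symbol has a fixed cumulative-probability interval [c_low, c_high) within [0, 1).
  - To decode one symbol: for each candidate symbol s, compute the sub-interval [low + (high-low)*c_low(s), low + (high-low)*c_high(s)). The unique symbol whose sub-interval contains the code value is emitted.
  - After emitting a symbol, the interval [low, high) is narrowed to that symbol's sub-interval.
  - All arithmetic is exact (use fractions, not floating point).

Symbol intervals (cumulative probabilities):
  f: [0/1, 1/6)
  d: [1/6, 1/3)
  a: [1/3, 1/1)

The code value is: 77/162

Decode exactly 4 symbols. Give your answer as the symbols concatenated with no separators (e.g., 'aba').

Step 1: interval [0/1, 1/1), width = 1/1 - 0/1 = 1/1
  'f': [0/1 + 1/1*0/1, 0/1 + 1/1*1/6) = [0/1, 1/6)
  'd': [0/1 + 1/1*1/6, 0/1 + 1/1*1/3) = [1/6, 1/3)
  'a': [0/1 + 1/1*1/3, 0/1 + 1/1*1/1) = [1/3, 1/1) <- contains code 77/162
  emit 'a', narrow to [1/3, 1/1)
Step 2: interval [1/3, 1/1), width = 1/1 - 1/3 = 2/3
  'f': [1/3 + 2/3*0/1, 1/3 + 2/3*1/6) = [1/3, 4/9)
  'd': [1/3 + 2/3*1/6, 1/3 + 2/3*1/3) = [4/9, 5/9) <- contains code 77/162
  'a': [1/3 + 2/3*1/3, 1/3 + 2/3*1/1) = [5/9, 1/1)
  emit 'd', narrow to [4/9, 5/9)
Step 3: interval [4/9, 5/9), width = 5/9 - 4/9 = 1/9
  'f': [4/9 + 1/9*0/1, 4/9 + 1/9*1/6) = [4/9, 25/54)
  'd': [4/9 + 1/9*1/6, 4/9 + 1/9*1/3) = [25/54, 13/27) <- contains code 77/162
  'a': [4/9 + 1/9*1/3, 4/9 + 1/9*1/1) = [13/27, 5/9)
  emit 'd', narrow to [25/54, 13/27)
Step 4: interval [25/54, 13/27), width = 13/27 - 25/54 = 1/54
  'f': [25/54 + 1/54*0/1, 25/54 + 1/54*1/6) = [25/54, 151/324)
  'd': [25/54 + 1/54*1/6, 25/54 + 1/54*1/3) = [151/324, 38/81)
  'a': [25/54 + 1/54*1/3, 25/54 + 1/54*1/1) = [38/81, 13/27) <- contains code 77/162
  emit 'a', narrow to [38/81, 13/27)

Answer: adda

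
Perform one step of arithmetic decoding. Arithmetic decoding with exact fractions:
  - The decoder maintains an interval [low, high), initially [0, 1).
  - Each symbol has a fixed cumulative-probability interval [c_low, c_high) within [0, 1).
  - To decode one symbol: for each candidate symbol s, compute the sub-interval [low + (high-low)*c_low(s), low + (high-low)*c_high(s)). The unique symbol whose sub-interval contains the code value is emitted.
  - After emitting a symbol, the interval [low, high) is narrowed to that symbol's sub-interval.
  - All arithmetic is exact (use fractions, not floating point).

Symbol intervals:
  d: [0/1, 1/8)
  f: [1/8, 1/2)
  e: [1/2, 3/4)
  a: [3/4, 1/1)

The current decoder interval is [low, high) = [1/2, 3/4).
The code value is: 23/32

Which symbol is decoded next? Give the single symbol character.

Interval width = high − low = 3/4 − 1/2 = 1/4
Scaled code = (code − low) / width = (23/32 − 1/2) / 1/4 = 7/8
  d: [0/1, 1/8) 
  f: [1/8, 1/2) 
  e: [1/2, 3/4) 
  a: [3/4, 1/1) ← scaled code falls here ✓

Answer: a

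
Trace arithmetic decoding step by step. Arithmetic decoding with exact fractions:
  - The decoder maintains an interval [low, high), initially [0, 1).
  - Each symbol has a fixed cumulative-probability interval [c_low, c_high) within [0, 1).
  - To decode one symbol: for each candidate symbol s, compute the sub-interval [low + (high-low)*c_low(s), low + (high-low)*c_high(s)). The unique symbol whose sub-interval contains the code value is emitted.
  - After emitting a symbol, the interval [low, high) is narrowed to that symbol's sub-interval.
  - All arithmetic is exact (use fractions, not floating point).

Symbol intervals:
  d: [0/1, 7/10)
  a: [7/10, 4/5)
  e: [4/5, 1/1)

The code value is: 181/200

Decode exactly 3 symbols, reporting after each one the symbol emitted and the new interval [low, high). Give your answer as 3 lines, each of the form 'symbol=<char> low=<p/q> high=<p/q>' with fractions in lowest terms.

Step 1: interval [0/1, 1/1), width = 1/1 - 0/1 = 1/1
  'd': [0/1 + 1/1*0/1, 0/1 + 1/1*7/10) = [0/1, 7/10)
  'a': [0/1 + 1/1*7/10, 0/1 + 1/1*4/5) = [7/10, 4/5)
  'e': [0/1 + 1/1*4/5, 0/1 + 1/1*1/1) = [4/5, 1/1) <- contains code 181/200
  emit 'e', narrow to [4/5, 1/1)
Step 2: interval [4/5, 1/1), width = 1/1 - 4/5 = 1/5
  'd': [4/5 + 1/5*0/1, 4/5 + 1/5*7/10) = [4/5, 47/50) <- contains code 181/200
  'a': [4/5 + 1/5*7/10, 4/5 + 1/5*4/5) = [47/50, 24/25)
  'e': [4/5 + 1/5*4/5, 4/5 + 1/5*1/1) = [24/25, 1/1)
  emit 'd', narrow to [4/5, 47/50)
Step 3: interval [4/5, 47/50), width = 47/50 - 4/5 = 7/50
  'd': [4/5 + 7/50*0/1, 4/5 + 7/50*7/10) = [4/5, 449/500)
  'a': [4/5 + 7/50*7/10, 4/5 + 7/50*4/5) = [449/500, 114/125) <- contains code 181/200
  'e': [4/5 + 7/50*4/5, 4/5 + 7/50*1/1) = [114/125, 47/50)
  emit 'a', narrow to [449/500, 114/125)

Answer: symbol=e low=4/5 high=1/1
symbol=d low=4/5 high=47/50
symbol=a low=449/500 high=114/125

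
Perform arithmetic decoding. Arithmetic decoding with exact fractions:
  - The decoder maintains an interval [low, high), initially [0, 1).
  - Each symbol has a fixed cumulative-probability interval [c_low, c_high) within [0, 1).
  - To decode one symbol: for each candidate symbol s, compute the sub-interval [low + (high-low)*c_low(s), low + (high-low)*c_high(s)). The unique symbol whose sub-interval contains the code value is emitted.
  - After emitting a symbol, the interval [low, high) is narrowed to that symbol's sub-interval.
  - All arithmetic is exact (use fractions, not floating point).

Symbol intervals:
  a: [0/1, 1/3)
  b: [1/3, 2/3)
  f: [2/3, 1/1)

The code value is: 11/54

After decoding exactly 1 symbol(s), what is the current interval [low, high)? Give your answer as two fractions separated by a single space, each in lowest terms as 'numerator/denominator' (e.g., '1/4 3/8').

Step 1: interval [0/1, 1/1), width = 1/1 - 0/1 = 1/1
  'a': [0/1 + 1/1*0/1, 0/1 + 1/1*1/3) = [0/1, 1/3) <- contains code 11/54
  'b': [0/1 + 1/1*1/3, 0/1 + 1/1*2/3) = [1/3, 2/3)
  'f': [0/1 + 1/1*2/3, 0/1 + 1/1*1/1) = [2/3, 1/1)
  emit 'a', narrow to [0/1, 1/3)

Answer: 0/1 1/3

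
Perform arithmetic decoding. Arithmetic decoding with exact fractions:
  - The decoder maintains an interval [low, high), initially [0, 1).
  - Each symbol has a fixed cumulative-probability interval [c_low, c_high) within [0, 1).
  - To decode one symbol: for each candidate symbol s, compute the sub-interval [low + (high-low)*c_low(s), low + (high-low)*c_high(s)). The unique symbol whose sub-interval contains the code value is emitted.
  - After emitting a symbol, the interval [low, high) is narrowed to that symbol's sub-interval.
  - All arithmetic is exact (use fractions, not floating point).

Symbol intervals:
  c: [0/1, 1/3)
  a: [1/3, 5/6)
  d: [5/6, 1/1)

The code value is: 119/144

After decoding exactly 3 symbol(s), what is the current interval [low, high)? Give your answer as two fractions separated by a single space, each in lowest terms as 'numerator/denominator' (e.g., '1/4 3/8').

Answer: 59/72 5/6

Derivation:
Step 1: interval [0/1, 1/1), width = 1/1 - 0/1 = 1/1
  'c': [0/1 + 1/1*0/1, 0/1 + 1/1*1/3) = [0/1, 1/3)
  'a': [0/1 + 1/1*1/3, 0/1 + 1/1*5/6) = [1/3, 5/6) <- contains code 119/144
  'd': [0/1 + 1/1*5/6, 0/1 + 1/1*1/1) = [5/6, 1/1)
  emit 'a', narrow to [1/3, 5/6)
Step 2: interval [1/3, 5/6), width = 5/6 - 1/3 = 1/2
  'c': [1/3 + 1/2*0/1, 1/3 + 1/2*1/3) = [1/3, 1/2)
  'a': [1/3 + 1/2*1/3, 1/3 + 1/2*5/6) = [1/2, 3/4)
  'd': [1/3 + 1/2*5/6, 1/3 + 1/2*1/1) = [3/4, 5/6) <- contains code 119/144
  emit 'd', narrow to [3/4, 5/6)
Step 3: interval [3/4, 5/6), width = 5/6 - 3/4 = 1/12
  'c': [3/4 + 1/12*0/1, 3/4 + 1/12*1/3) = [3/4, 7/9)
  'a': [3/4 + 1/12*1/3, 3/4 + 1/12*5/6) = [7/9, 59/72)
  'd': [3/4 + 1/12*5/6, 3/4 + 1/12*1/1) = [59/72, 5/6) <- contains code 119/144
  emit 'd', narrow to [59/72, 5/6)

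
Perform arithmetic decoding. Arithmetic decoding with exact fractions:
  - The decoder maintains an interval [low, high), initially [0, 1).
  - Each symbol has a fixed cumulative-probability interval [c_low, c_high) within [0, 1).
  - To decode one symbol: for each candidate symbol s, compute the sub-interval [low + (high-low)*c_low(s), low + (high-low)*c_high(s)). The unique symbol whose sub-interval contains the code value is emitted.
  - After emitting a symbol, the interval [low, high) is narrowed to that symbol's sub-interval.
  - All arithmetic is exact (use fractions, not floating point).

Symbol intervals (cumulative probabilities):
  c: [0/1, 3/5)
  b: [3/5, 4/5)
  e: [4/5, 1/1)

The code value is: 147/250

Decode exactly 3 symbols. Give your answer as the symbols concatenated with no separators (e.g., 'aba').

Answer: cee

Derivation:
Step 1: interval [0/1, 1/1), width = 1/1 - 0/1 = 1/1
  'c': [0/1 + 1/1*0/1, 0/1 + 1/1*3/5) = [0/1, 3/5) <- contains code 147/250
  'b': [0/1 + 1/1*3/5, 0/1 + 1/1*4/5) = [3/5, 4/5)
  'e': [0/1 + 1/1*4/5, 0/1 + 1/1*1/1) = [4/5, 1/1)
  emit 'c', narrow to [0/1, 3/5)
Step 2: interval [0/1, 3/5), width = 3/5 - 0/1 = 3/5
  'c': [0/1 + 3/5*0/1, 0/1 + 3/5*3/5) = [0/1, 9/25)
  'b': [0/1 + 3/5*3/5, 0/1 + 3/5*4/5) = [9/25, 12/25)
  'e': [0/1 + 3/5*4/5, 0/1 + 3/5*1/1) = [12/25, 3/5) <- contains code 147/250
  emit 'e', narrow to [12/25, 3/5)
Step 3: interval [12/25, 3/5), width = 3/5 - 12/25 = 3/25
  'c': [12/25 + 3/25*0/1, 12/25 + 3/25*3/5) = [12/25, 69/125)
  'b': [12/25 + 3/25*3/5, 12/25 + 3/25*4/5) = [69/125, 72/125)
  'e': [12/25 + 3/25*4/5, 12/25 + 3/25*1/1) = [72/125, 3/5) <- contains code 147/250
  emit 'e', narrow to [72/125, 3/5)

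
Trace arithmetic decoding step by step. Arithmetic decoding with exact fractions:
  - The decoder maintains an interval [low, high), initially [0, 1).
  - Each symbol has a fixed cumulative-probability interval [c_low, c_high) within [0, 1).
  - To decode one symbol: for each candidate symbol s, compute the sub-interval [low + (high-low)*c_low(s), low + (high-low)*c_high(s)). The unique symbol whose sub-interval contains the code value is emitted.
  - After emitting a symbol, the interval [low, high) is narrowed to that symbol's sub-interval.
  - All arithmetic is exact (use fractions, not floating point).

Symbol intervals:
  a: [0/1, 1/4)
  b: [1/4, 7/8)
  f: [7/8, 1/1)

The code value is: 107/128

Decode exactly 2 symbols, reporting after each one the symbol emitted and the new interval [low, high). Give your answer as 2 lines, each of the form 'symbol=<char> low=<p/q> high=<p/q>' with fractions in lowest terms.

Answer: symbol=b low=1/4 high=7/8
symbol=f low=51/64 high=7/8

Derivation:
Step 1: interval [0/1, 1/1), width = 1/1 - 0/1 = 1/1
  'a': [0/1 + 1/1*0/1, 0/1 + 1/1*1/4) = [0/1, 1/4)
  'b': [0/1 + 1/1*1/4, 0/1 + 1/1*7/8) = [1/4, 7/8) <- contains code 107/128
  'f': [0/1 + 1/1*7/8, 0/1 + 1/1*1/1) = [7/8, 1/1)
  emit 'b', narrow to [1/4, 7/8)
Step 2: interval [1/4, 7/8), width = 7/8 - 1/4 = 5/8
  'a': [1/4 + 5/8*0/1, 1/4 + 5/8*1/4) = [1/4, 13/32)
  'b': [1/4 + 5/8*1/4, 1/4 + 5/8*7/8) = [13/32, 51/64)
  'f': [1/4 + 5/8*7/8, 1/4 + 5/8*1/1) = [51/64, 7/8) <- contains code 107/128
  emit 'f', narrow to [51/64, 7/8)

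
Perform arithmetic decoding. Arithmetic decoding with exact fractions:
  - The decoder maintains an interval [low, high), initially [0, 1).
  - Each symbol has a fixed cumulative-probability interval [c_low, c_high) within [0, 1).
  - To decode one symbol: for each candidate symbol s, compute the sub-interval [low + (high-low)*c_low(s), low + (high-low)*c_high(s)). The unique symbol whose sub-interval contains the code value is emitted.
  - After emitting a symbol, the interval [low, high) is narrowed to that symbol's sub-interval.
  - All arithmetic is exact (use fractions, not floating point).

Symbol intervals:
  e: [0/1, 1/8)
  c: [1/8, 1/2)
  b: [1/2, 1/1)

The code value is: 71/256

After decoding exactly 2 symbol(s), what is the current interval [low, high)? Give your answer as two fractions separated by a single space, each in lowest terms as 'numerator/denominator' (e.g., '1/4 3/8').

Answer: 11/64 5/16

Derivation:
Step 1: interval [0/1, 1/1), width = 1/1 - 0/1 = 1/1
  'e': [0/1 + 1/1*0/1, 0/1 + 1/1*1/8) = [0/1, 1/8)
  'c': [0/1 + 1/1*1/8, 0/1 + 1/1*1/2) = [1/8, 1/2) <- contains code 71/256
  'b': [0/1 + 1/1*1/2, 0/1 + 1/1*1/1) = [1/2, 1/1)
  emit 'c', narrow to [1/8, 1/2)
Step 2: interval [1/8, 1/2), width = 1/2 - 1/8 = 3/8
  'e': [1/8 + 3/8*0/1, 1/8 + 3/8*1/8) = [1/8, 11/64)
  'c': [1/8 + 3/8*1/8, 1/8 + 3/8*1/2) = [11/64, 5/16) <- contains code 71/256
  'b': [1/8 + 3/8*1/2, 1/8 + 3/8*1/1) = [5/16, 1/2)
  emit 'c', narrow to [11/64, 5/16)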